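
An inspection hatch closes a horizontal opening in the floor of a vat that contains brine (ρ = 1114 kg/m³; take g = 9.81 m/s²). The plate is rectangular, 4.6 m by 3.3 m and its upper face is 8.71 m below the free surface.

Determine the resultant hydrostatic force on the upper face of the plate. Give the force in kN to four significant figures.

F ≈ 1445 kN

γ = ρg = 1114 × 9.81 / 1000 = 10.92834 kN/m³.
The plate is horizontal, so pressure is uniform at p = γ·h = 10.92834 × 8.71 = 95.1858 kN/m².
A = 4.6 × 3.3 = 15.18 m².
F = p·A = 95.1858 × 15.18 = 1444.92 kN.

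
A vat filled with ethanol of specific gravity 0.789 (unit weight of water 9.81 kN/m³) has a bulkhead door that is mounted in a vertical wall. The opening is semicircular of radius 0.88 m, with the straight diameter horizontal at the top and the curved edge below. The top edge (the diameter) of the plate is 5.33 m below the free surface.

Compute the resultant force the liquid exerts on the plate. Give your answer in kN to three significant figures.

γ = 0.789 × 9.81 = 7.74009 kN/m³.
The centroid of a semicircle lies 4r/(3π) = 0.373484 m from the diameter, here below the top edge, so the centroid depth is h_c = 5.33 + 0.373484 = 5.70348 m.
A = πr²/2 = π × 0.88²/2 = 1.21642 m².
Resultant F = γ·h_c·A = 7.74009 × 5.70348 × 1.21642 = 53.6994 kN.

F ≈ 53.7 kN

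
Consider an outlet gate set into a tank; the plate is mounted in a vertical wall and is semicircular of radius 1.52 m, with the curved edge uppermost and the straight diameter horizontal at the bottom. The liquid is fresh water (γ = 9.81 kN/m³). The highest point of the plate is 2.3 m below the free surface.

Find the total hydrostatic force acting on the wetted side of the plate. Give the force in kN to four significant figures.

F ≈ 113.0 kN

γ = 9.81 kN/m³.
The centroid lies 4r/(3π) = 0.645108 m above the diameter, so r − 4r/(3π) = 1.52 − 0.645108 = 0.874892 m below the topmost point, so the centroid depth is h_c = 2.3 + 0.874892 = 3.17489 m.
A = πr²/2 = π × 1.52²/2 = 3.62917 m².
Resultant F = γ·h_c·A = 9.81 × 3.17489 × 3.62917 = 113.033 kN.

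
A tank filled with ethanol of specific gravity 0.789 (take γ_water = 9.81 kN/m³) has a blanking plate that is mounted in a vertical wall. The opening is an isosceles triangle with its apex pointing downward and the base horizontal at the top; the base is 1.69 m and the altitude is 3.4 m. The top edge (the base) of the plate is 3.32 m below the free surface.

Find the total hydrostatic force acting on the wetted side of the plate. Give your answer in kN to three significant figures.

F ≈ 99.0 kN

γ = 0.789 × 9.81 = 7.74009 kN/m³.
With the apex down, the centroid sits h/3 = 3.4/3 = 1.13333 m below the base (the top edge), so the centroid depth is h_c = 3.32 + 1.13333 = 4.45333 m.
A = ½ × 1.69 × 3.4 = 2.873 m².
Resultant F = γ·h_c·A = 7.74009 × 4.45333 × 2.873 = 99.0299 kN.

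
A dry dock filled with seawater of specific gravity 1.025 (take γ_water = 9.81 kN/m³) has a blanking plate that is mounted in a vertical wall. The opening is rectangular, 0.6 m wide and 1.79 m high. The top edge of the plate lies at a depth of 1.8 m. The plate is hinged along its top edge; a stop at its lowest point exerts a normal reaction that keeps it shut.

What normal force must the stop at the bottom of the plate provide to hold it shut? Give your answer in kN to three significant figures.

γ = 1.025 × 9.81 = 10.05525 kN/m³.
The centroid lies 1.79/2 = 0.895 m below the top edge, so the centroid depth is h_c = 1.8 + 0.895 = 2.695 m.
A = 0.6 × 1.79 = 1.074 m².
Resultant F = γ·h_c·A = 10.05525 × 2.695 × 1.074 = 29.1042 kN.
I_c = b·h³/12 = 0.6 × 1.79³/12 = 0.286767 m⁴.
Centre of pressure: y_p = y_c + I_c/(y_c·A) = 2.695 + 0.286767/(2.695 × 1.074) = 2.695 + 0.0990755 = 2.79408 m along the plane.
The resultant acts 0.895 + 0.0990755 = 0.994076 m (along the plate) below the hinge at the top edge, so the moment about the hinge is M = F × 0.994076 = 29.1042 × 0.994076 = 28.9318 kN·m.
A normal force at the bottom, 1.79 m from the hinge, must supply this moment: P = 28.9318/1.79 = 16.163 kN.

P ≈ 16.2 kN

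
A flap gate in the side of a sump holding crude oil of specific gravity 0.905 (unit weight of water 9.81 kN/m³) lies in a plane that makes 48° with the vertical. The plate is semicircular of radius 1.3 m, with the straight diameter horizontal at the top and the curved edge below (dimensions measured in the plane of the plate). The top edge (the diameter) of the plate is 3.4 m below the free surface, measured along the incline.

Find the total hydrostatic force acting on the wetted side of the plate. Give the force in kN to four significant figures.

γ = 0.905 × 9.81 = 8.87805 kN/m³.
The plate makes 48° with the vertical, i.e. θ = 90° − 48° = 42° to the horizontal. Measuring y along the incline from the free-surface line, vertical depth h = y·sinθ with sinθ = 0.669131.
The centroid of a semicircle lies 4r/(3π) = 0.551737 m from the diameter, here below the top edge, so y_c = 3.4 + 0.551737 = 3.95174 m and h_c = 3.95174 × 0.669131 = 2.64423 m.
A = πr²/2 = π × 1.3²/2 = 2.65465 m².
Resultant F = γ·h_c·A = 8.87805 × 2.64423 × 2.65465 = 62.3195 kN.

F ≈ 62.32 kN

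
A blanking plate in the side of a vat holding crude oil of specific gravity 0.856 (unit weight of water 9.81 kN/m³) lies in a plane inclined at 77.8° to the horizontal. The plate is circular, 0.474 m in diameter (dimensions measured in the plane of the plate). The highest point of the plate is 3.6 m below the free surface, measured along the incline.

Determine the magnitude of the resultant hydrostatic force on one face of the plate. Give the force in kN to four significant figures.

γ = 0.856 × 9.81 = 8.39736 kN/m³.
Let θ = 77.8° be the plate's angle to the horizontal; measure y along the incline from where the plane meets the free surface. Vertical depth h = y·sinθ with sinθ = 0.977416.
The centroid is at the centre, 0.237 m below the top of the plate, so y_c = 3.6 + 0.237 = 3.837 m and h_c = 3.837 × 0.977416 = 3.75035 m.
A = π(0.237)² = 0.17646 m².
Resultant F = γ·h_c·A = 8.39736 × 3.75035 × 0.17646 = 5.55726 kN.

F ≈ 5.557 kN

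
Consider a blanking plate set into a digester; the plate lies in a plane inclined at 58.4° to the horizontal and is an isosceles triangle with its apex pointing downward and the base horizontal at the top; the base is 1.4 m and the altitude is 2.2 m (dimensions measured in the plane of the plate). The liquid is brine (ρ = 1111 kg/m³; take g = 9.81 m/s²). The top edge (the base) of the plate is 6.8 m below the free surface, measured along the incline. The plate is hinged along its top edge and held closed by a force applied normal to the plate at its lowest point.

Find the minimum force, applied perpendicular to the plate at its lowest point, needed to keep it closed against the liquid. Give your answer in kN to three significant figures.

P ≈ 37.6 kN

γ = ρg = 1111 × 9.81 / 1000 = 10.89891 kN/m³.
Let θ = 58.4° be the plate's angle to the horizontal; measure y along the incline from where the plane meets the free surface. Vertical depth h = y·sinθ with sinθ = 0.851727.
With the apex down, the centroid sits h/3 = 2.2/3 = 0.733333 m below the base (the top edge), so y_c = 6.8 + 0.733333 = 7.53333 m and h_c = 7.53333 × 0.851727 = 6.41634 m.
A = ½ × 1.4 × 2.2 = 1.54 m².
Resultant F = γ·h_c·A = 10.89891 × 6.41634 × 1.54 = 107.694 kN.
I_c = b·h³/36 = 1.4 × 2.2³/36 = 0.414089 m⁴.
Centre of pressure: y_p = y_c + I_c/(y_c·A) = 7.53333 + 0.414089/(7.53333 × 1.54) = 7.53333 + 0.0356932 = 7.56902 m along the plane.
The resultant acts 0.733333 + 0.0356932 = 0.769026 m (along the plate) below the hinge at the top edge, so the moment about the hinge is M = F × 0.769026 = 107.694 × 0.769026 = 82.8195 kN·m.
A normal force at the bottom, 2.2 m from the hinge, must supply this moment: P = 82.8195/2.2 = 37.6452 kN.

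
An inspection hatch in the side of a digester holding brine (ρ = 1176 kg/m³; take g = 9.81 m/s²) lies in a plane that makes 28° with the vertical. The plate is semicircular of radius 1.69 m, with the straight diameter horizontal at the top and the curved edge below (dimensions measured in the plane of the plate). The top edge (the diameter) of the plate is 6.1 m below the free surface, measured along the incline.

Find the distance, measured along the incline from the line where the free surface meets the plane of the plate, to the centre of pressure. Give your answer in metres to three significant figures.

γ = ρg = 1176 × 9.81 / 1000 = 11.53656 kN/m³.
The plate makes 28° with the vertical, i.e. θ = 90° − 28° = 62° to the horizontal. Measuring y along the incline from the free-surface line, vertical depth h = y·sinθ with sinθ = 0.882948.
The centroid of a semicircle lies 4r/(3π) = 0.717258 m from the diameter, here below the top edge, so y_c = 6.1 + 0.717258 = 6.81726 m and h_c = 6.81726 × 0.882948 = 6.01929 m.
A = πr²/2 = π × 1.69²/2 = 4.48635 m².
Resultant F = γ·h_c·A = 11.53656 × 6.01929 × 4.48635 = 311.541 kN.
I_c = (π/8 − 8/(9π))·r⁴ = 0.109757 × 1.69⁴ = 0.895322 m⁴.
Centre of pressure: y_p = y_c + I_c/(y_c·A) = 6.81726 + 0.895322/(6.81726 × 4.48635) = 6.81726 + 0.0292736 = 6.84653 m along the plane.

y_p = 6.85 m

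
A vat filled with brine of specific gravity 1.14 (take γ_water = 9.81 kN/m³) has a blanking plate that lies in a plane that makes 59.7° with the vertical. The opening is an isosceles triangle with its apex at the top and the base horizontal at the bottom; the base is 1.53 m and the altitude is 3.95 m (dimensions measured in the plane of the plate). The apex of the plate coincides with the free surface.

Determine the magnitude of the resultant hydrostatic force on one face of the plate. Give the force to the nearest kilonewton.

F ≈ 45 kN

γ = 1.14 × 9.81 = 11.1834 kN/m³.
The plate makes 59.7° with the vertical, i.e. θ = 90° − 59.7° = 30.3° to the horizontal. Measuring y along the incline from the free-surface line, vertical depth h = y·sinθ with sinθ = 0.504528.
With the apex up, the centroid sits 2h/3 = 2 × 3.95/3 = 2.63333 m below the apex, so y_c = 2.63333 m and h_c = 2.63333 × 0.504528 = 1.32859 m.
A = ½ × 1.53 × 3.95 = 3.02175 m².
Resultant F = γ·h_c·A = 11.1834 × 1.32859 × 3.02175 = 44.8976 kN.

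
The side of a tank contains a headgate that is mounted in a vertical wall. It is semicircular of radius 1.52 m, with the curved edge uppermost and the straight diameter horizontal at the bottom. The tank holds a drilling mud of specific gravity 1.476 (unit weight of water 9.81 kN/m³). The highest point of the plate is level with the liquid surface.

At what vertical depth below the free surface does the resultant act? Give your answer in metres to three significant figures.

γ = 1.476 × 9.81 = 14.47956 kN/m³.
The centroid lies 4r/(3π) = 0.645108 m above the diameter, so r − 4r/(3π) = 1.52 − 0.645108 = 0.874892 m below the topmost point, so the centroid depth is h_c = 0.874892 m.
A = πr²/2 = π × 1.52²/2 = 3.62917 m².
Resultant F = γ·h_c·A = 14.47956 × 0.874892 × 3.62917 = 45.9745 kN.
I_c = (π/8 − 8/(9π))·r⁴ = 0.109757 × 1.52⁴ = 0.585877 m⁴.
Centre of pressure: y_p = y_c + I_c/(y_c·A) = 0.874892 + 0.585877/(0.874892 × 3.62917) = 0.874892 + 0.184521 = 1.05941 m along the plane.

h_p = 1.06 m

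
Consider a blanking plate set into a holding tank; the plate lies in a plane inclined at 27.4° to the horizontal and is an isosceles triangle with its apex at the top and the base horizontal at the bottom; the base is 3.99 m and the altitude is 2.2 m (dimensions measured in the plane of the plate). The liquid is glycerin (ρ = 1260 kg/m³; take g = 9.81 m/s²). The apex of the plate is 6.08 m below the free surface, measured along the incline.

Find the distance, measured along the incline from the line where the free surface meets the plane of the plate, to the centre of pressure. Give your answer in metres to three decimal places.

γ = ρg = 1260 × 9.81 / 1000 = 12.3606 kN/m³.
Let θ = 27.4° be the plate's angle to the horizontal; measure y along the incline from where the plane meets the free surface. Vertical depth h = y·sinθ with sinθ = 0.460200.
With the apex up, the centroid sits 2h/3 = 2 × 2.2/3 = 1.46667 m below the apex, so y_c = 6.08 + 1.46667 = 7.54667 m and h_c = 7.54667 × 0.460200 = 3.47298 m.
A = ½ × 3.99 × 2.2 = 4.389 m².
Resultant F = γ·h_c·A = 12.3606 × 3.47298 × 4.389 = 188.412 kN.
I_c = b·h³/36 = 3.99 × 2.2³/36 = 1.18015 m⁴.
Centre of pressure: y_p = y_c + I_c/(y_c·A) = 7.54667 + 1.18015/(7.54667 × 4.389) = 7.54667 + 0.03563 = 7.5823 m along the plane.

y_p = 7.582 m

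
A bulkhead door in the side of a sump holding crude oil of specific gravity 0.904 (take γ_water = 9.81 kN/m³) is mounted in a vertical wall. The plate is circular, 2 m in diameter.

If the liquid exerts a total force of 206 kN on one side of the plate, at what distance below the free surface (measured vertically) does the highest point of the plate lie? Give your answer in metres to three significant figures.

d_top ≈ 6.39 m

γ = 0.904 × 9.81 = 8.86824 kN/m³.
A = π(1)² = 3.14159 m².
From F = γ·h_c·A, the centroid depth is h_c = 206/(8.86824 × 3.14159) = 7.39401 m.
The centroid is at the centre, 1 m below the top of the plate, so the highest point sits at h_top = 7.39401 − 1 = 6.39401 m below the surface.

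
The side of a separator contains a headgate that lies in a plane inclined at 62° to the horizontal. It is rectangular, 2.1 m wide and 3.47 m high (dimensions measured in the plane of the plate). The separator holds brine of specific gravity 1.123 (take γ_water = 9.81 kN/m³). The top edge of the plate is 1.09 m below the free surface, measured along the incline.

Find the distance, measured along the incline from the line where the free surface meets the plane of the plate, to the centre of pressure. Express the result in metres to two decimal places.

y_p = 3.18 m

γ = 1.123 × 9.81 = 11.01663 kN/m³.
Let θ = 62° be the plate's angle to the horizontal; measure y along the incline from where the plane meets the free surface. Vertical depth h = y·sinθ with sinθ = 0.882948.
The centroid lies 3.47/2 = 1.735 m below the top edge, so y_c = 1.09 + 1.735 = 2.825 m and h_c = 2.825 × 0.882948 = 2.49433 m.
A = 2.1 × 3.47 = 7.287 m².
Resultant F = γ·h_c·A = 11.01663 × 2.49433 × 7.287 = 200.24 kN.
I_c = b·h³/12 = 2.1 × 3.47³/12 = 7.31184 m⁴.
Centre of pressure: y_p = y_c + I_c/(y_c·A) = 2.825 + 7.31184/(2.825 × 7.287) = 2.825 + 0.355189 = 3.18019 m along the plane.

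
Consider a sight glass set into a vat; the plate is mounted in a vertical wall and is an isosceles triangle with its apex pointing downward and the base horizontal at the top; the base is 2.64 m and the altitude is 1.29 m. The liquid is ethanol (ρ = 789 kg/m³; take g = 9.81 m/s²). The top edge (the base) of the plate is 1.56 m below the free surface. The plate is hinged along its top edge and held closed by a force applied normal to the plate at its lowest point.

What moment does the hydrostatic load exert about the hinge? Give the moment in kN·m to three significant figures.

M ≈ 12.5 kN·m

γ = ρg = 789 × 9.81 / 1000 = 7.74009 kN/m³.
With the apex down, the centroid sits h/3 = 1.29/3 = 0.43 m below the base (the top edge), so the centroid depth is h_c = 1.56 + 0.43 = 1.99 m.
A = ½ × 2.64 × 1.29 = 1.7028 m².
Resultant F = γ·h_c·A = 7.74009 × 1.99 × 1.7028 = 26.2279 kN.
I_c = b·h³/36 = 2.64 × 1.29³/36 = 0.157424 m⁴.
Centre of pressure: y_p = y_c + I_c/(y_c·A) = 1.99 + 0.157424/(1.99 × 1.7028) = 1.99 + 0.0464573 = 2.03646 m along the plane.
The resultant acts 0.43 + 0.0464573 = 0.476457 m (along the plate) below the hinge at the top edge, so the moment about the hinge is M = F × 0.476457 = 26.2279 × 0.476457 = 12.4965 kN·m.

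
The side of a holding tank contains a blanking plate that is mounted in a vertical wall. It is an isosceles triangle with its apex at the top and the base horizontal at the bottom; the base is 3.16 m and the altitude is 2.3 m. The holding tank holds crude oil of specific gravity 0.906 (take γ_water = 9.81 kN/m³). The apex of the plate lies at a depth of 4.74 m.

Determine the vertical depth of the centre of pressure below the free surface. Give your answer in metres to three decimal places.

h_p = 6.320 m

γ = 0.906 × 9.81 = 8.88786 kN/m³.
With the apex up, the centroid sits 2h/3 = 2 × 2.3/3 = 1.53333 m below the apex, so the centroid depth is h_c = 4.74 + 1.53333 = 6.27333 m.
A = ½ × 3.16 × 2.3 = 3.634 m².
Resultant F = γ·h_c·A = 8.88786 × 6.27333 × 3.634 = 202.619 kN.
I_c = b·h³/36 = 3.16 × 2.3³/36 = 1.06799 m⁴.
Centre of pressure: y_p = y_c + I_c/(y_c·A) = 6.27333 + 1.06799/(6.27333 × 3.634) = 6.27333 + 0.0468473 = 6.32018 m along the plane.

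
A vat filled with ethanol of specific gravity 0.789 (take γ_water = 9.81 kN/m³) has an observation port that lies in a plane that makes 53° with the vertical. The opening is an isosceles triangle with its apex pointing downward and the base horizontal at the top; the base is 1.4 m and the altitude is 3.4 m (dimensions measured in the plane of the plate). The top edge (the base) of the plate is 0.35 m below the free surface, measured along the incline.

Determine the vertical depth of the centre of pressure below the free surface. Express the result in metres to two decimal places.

γ = 0.789 × 9.81 = 7.74009 kN/m³.
The plate makes 53° with the vertical, i.e. θ = 90° − 53° = 37° to the horizontal. Measuring y along the incline from the free-surface line, vertical depth h = y·sinθ with sinθ = 0.601815.
With the apex down, the centroid sits h/3 = 3.4/3 = 1.13333 m below the base (the top edge), so y_c = 0.35 + 1.13333 = 1.48333 m and h_c = 1.48333 × 0.601815 = 0.89269 m.
A = ½ × 1.4 × 3.4 = 2.38 m².
Resultant F = γ·h_c·A = 7.74009 × 0.89269 × 2.38 = 16.4446 kN.
I_c = b·h³/36 = 1.4 × 3.4³/36 = 1.52849 m⁴.
Centre of pressure: y_p = y_c + I_c/(y_c·A) = 1.48333 + 1.52849/(1.48333 × 2.38) = 1.48333 + 0.43296 = 1.91629 m along the plane.
Vertically, h_p = y_p·sinθ = 1.91629 × 0.601815 = 1.15325 m.

h_p = 1.15 m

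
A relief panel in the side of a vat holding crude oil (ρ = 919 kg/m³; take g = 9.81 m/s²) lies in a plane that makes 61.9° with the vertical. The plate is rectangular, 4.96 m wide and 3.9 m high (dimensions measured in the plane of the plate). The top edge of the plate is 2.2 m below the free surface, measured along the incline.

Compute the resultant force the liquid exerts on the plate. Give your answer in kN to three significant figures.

F ≈ 341 kN

γ = ρg = 919 × 9.81 / 1000 = 9.01539 kN/m³.
The plate makes 61.9° with the vertical, i.e. θ = 90° − 61.9° = 28.1° to the horizontal. Measuring y along the incline from the free-surface line, vertical depth h = y·sinθ with sinθ = 0.471012.
The centroid lies 3.9/2 = 1.95 m below the top edge, so y_c = 2.2 + 1.95 = 4.15 m and h_c = 4.15 × 0.471012 = 1.9547 m.
A = 4.96 × 3.9 = 19.344 m².
Resultant F = γ·h_c·A = 9.01539 × 1.9547 × 19.344 = 340.887 kN.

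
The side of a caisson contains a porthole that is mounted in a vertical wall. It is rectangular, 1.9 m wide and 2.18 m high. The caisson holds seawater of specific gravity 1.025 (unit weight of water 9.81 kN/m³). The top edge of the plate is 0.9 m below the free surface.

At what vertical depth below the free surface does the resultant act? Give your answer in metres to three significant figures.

h_p = 2.19 m

γ = 1.025 × 9.81 = 10.05525 kN/m³.
The centroid lies 2.18/2 = 1.09 m below the top edge, so the centroid depth is h_c = 0.9 + 1.09 = 1.99 m.
A = 1.9 × 2.18 = 4.142 m².
Resultant F = γ·h_c·A = 10.05525 × 1.99 × 4.142 = 82.8812 kN.
I_c = b·h³/12 = 1.9 × 2.18³/12 = 1.64037 m⁴.
Centre of pressure: y_p = y_c + I_c/(y_c·A) = 1.99 + 1.64037/(1.99 × 4.142) = 1.99 + 0.199012 = 2.18901 m along the plane.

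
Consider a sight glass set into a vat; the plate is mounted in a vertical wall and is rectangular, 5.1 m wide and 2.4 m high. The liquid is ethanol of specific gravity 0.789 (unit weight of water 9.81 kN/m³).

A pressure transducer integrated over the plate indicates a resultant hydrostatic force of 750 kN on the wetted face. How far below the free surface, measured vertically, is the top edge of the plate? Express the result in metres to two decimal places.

d_top ≈ 6.72 m

γ = 0.789 × 9.81 = 7.74009 kN/m³.
A = 5.1 × 2.4 = 12.24 m².
From F = γ·h_c·A, the centroid depth is h_c = 750/(7.74009 × 12.24) = 7.91651 m.
The centroid lies 2.4/2 = 1.2 m below the top edge, so the top edge sits at h_top = 7.91651 − 1.2 = 6.71651 m below the surface.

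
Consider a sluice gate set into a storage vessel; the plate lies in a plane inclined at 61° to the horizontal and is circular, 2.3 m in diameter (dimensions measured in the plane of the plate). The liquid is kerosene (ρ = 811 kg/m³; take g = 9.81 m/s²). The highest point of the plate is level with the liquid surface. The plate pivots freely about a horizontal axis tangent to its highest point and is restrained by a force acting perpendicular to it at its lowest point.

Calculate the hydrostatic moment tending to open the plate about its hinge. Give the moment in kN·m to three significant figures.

M ≈ 47.8 kN·m

γ = ρg = 811 × 9.81 / 1000 = 7.95591 kN/m³.
Let θ = 61° be the plate's angle to the horizontal; measure y along the incline from where the plane meets the free surface. Vertical depth h = y·sinθ with sinθ = 0.874620.
The centroid is at the centre, 1.15 m below the top of the plate, so y_c = 1.15 m and h_c = 1.15 × 0.874620 = 1.00581 m.
A = π(1.15)² = 4.15476 m².
Resultant F = γ·h_c·A = 7.95591 × 1.00581 × 4.15476 = 33.2469 kN.
I_c = πr⁴/4 = π × 1.15⁴/4 = 1.37367 m⁴.
Centre of pressure: y_p = y_c + I_c/(y_c·A) = 1.15 + 1.37367/(1.15 × 4.15476) = 1.15 + 0.287501 = 1.4375 m along the plane.
The resultant acts 1.15 + 0.287501 = 1.4375 m (along the plate) below the hinge at the top edge, so the moment about the hinge is M = F × 1.4375 = 33.2469 × 1.4375 = 47.7924 kN·m.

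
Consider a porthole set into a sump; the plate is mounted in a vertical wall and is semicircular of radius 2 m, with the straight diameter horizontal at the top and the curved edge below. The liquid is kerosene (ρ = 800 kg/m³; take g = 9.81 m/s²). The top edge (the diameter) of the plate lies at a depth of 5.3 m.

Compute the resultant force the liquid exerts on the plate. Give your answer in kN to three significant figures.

γ = ρg = 800 × 9.81 / 1000 = 7.848 kN/m³.
The centroid of a semicircle lies 4r/(3π) = 0.848826 m from the diameter, here below the top edge, so the centroid depth is h_c = 5.3 + 0.848826 = 6.14883 m.
A = πr²/2 = π × 2²/2 = 6.28319 m².
Resultant F = γ·h_c·A = 7.848 × 6.14883 × 6.28319 = 303.202 kN.

F ≈ 303 kN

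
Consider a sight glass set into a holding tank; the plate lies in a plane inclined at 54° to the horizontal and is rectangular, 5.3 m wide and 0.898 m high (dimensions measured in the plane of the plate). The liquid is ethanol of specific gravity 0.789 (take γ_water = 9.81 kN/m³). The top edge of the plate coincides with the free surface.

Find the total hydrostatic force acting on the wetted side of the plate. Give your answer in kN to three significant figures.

γ = 0.789 × 9.81 = 7.74009 kN/m³.
Let θ = 54° be the plate's angle to the horizontal; measure y along the incline from where the plane meets the free surface. Vertical depth h = y·sinθ with sinθ = 0.809017.
The centroid lies 0.898/2 = 0.449 m below the top edge, so y_c = 0.449 m and h_c = 0.449 × 0.809017 = 0.363249 m.
A = 5.3 × 0.898 = 4.7594 m².
Resultant F = γ·h_c·A = 7.74009 × 0.363249 × 4.7594 = 13.3814 kN.

F ≈ 13.4 kN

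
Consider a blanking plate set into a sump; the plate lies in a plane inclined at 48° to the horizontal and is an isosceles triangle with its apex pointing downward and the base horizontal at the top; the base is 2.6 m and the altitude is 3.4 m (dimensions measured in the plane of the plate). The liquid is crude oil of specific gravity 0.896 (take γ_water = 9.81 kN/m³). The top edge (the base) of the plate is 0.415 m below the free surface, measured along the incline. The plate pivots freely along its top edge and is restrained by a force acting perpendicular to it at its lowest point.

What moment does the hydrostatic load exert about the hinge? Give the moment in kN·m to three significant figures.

γ = 0.896 × 9.81 = 8.78976 kN/m³.
Let θ = 48° be the plate's angle to the horizontal; measure y along the incline from where the plane meets the free surface. Vertical depth h = y·sinθ with sinθ = 0.743145.
With the apex down, the centroid sits h/3 = 3.4/3 = 1.13333 m below the base (the top edge), so y_c = 0.415 + 1.13333 = 1.54833 m and h_c = 1.54833 × 0.743145 = 1.15063 m.
A = ½ × 2.6 × 3.4 = 4.42 m².
Resultant F = γ·h_c·A = 8.78976 × 1.15063 × 4.42 = 44.7028 kN.
I_c = b·h³/36 = 2.6 × 3.4³/36 = 2.83862 m⁴.
Centre of pressure: y_p = y_c + I_c/(y_c·A) = 1.54833 + 2.83862/(1.54833 × 4.42) = 1.54833 + 0.414783 = 1.96311 m along the plane.
The resultant acts 1.13333 + 0.414783 = 1.54811 m (along the plate) below the hinge at the top edge, so the moment about the hinge is M = F × 1.54811 = 44.7028 × 1.54811 = 69.2049 kN·m.

M ≈ 69.2 kN·m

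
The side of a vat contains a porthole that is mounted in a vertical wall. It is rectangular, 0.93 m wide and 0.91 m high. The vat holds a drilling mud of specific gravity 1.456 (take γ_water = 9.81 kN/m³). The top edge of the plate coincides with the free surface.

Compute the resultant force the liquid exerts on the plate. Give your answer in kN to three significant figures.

γ = 1.456 × 9.81 = 14.28336 kN/m³.
The centroid lies 0.91/2 = 0.455 m below the top edge, so the centroid depth is h_c = 0.455 m.
A = 0.93 × 0.91 = 0.8463 m².
Resultant F = γ·h_c·A = 14.28336 × 0.455 × 0.8463 = 5.50004 kN.

F ≈ 5.50 kN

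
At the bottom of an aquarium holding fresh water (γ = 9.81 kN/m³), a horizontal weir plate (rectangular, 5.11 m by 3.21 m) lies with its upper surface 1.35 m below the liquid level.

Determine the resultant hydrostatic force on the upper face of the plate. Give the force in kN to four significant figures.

F ≈ 217.2 kN

γ = 9.81 kN/m³.
The plate is horizontal, so pressure is uniform at p = γ·h = 9.81 × 1.35 = 13.2435 kN/m².
A = 5.11 × 3.21 = 16.4031 m².
F = p·A = 13.2435 × 16.4031 = 217.234 kN.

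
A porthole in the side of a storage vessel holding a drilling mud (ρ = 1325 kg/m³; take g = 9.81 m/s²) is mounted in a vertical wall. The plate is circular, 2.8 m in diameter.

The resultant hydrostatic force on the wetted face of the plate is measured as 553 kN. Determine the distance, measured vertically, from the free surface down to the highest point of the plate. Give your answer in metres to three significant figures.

γ = ρg = 1325 × 9.81 / 1000 = 12.99825 kN/m³.
A = π(1.4)² = 6.15752 m².
From F = γ·h_c·A, the centroid depth is h_c = 553/(12.99825 × 6.15752) = 6.90931 m.
The centroid is at the centre, 1.4 m below the top of the plate, so the highest point sits at h_top = 6.90931 − 1.4 = 5.50931 m below the surface.

d_top ≈ 5.51 m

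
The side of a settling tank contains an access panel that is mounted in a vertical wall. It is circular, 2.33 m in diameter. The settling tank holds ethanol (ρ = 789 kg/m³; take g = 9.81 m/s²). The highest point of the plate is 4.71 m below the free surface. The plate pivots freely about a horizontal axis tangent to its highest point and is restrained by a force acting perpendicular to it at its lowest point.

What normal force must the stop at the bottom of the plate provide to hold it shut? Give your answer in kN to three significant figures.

γ = ρg = 789 × 9.81 / 1000 = 7.74009 kN/m³.
The centroid is at the centre, 1.165 m below the top of the plate, so the centroid depth is h_c = 4.71 + 1.165 = 5.875 m.
A = π(1.165)² = 4.26385 m².
Resultant F = γ·h_c·A = 7.74009 × 5.875 × 4.26385 = 193.89 kN.
I_c = πr⁴/4 = π × 1.165⁴/4 = 1.44675 m⁴.
Centre of pressure: y_p = y_c + I_c/(y_c·A) = 5.875 + 1.44675/(5.875 × 4.26385) = 5.875 + 0.0577542 = 5.93275 m along the plane.
The resultant acts 1.165 + 0.0577542 = 1.22275 m (along the plate) below the hinge at the top edge, so the moment about the hinge is M = F × 1.22275 = 193.89 × 1.22275 = 237.079 kN·m.
A normal force at the bottom, 2.33 m from the hinge, must supply this moment: P = 237.079/2.33 = 101.751 kN.

P ≈ 102 kN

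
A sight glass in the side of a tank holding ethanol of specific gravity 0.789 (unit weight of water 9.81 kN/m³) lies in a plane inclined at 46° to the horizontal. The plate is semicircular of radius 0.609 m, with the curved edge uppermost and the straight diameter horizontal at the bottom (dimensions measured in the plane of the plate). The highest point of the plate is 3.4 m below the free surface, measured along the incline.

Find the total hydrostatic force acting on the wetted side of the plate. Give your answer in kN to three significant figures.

F ≈ 12.2 kN

γ = 0.789 × 9.81 = 7.74009 kN/m³.
Let θ = 46° be the plate's angle to the horizontal; measure y along the incline from where the plane meets the free surface. Vertical depth h = y·sinθ with sinθ = 0.719340.
The centroid lies 4r/(3π) = 0.258468 m above the diameter, so r − 4r/(3π) = 0.609 − 0.258468 = 0.350532 m below the topmost point, so y_c = 3.4 + 0.350532 = 3.75053 m and h_c = 3.75053 × 0.719340 = 2.69791 m.
A = πr²/2 = π × 0.609²/2 = 0.582579 m².
Resultant F = γ·h_c·A = 7.74009 × 2.69791 × 0.582579 = 12.1655 kN.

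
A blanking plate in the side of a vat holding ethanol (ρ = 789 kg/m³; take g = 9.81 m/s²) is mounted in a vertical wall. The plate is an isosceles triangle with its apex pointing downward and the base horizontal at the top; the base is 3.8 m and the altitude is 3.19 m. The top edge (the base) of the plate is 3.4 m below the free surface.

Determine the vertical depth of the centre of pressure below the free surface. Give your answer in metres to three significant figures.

h_p = 4.59 m

γ = ρg = 789 × 9.81 / 1000 = 7.74009 kN/m³.
With the apex down, the centroid sits h/3 = 3.19/3 = 1.06333 m below the base (the top edge), so the centroid depth is h_c = 3.4 + 1.06333 = 4.46333 m.
A = ½ × 3.8 × 3.19 = 6.061 m².
Resultant F = γ·h_c·A = 7.74009 × 4.46333 × 6.061 = 209.387 kN.
I_c = b·h³/36 = 3.8 × 3.19³/36 = 3.42652 m⁴.
Centre of pressure: y_p = y_c + I_c/(y_c·A) = 4.46333 + 3.42652/(4.46333 × 6.061) = 4.46333 + 0.126663 = 4.58999 m along the plane.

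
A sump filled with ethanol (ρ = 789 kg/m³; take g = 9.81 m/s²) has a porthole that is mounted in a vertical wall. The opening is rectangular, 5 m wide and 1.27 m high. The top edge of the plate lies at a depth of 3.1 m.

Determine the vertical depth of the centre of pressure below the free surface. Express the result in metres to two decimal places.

h_p = 3.77 m

γ = ρg = 789 × 9.81 / 1000 = 7.74009 kN/m³.
The centroid lies 1.27/2 = 0.635 m below the top edge, so the centroid depth is h_c = 3.1 + 0.635 = 3.735 m.
A = 5 × 1.27 = 6.35 m².
Resultant F = γ·h_c·A = 7.74009 × 3.735 × 6.35 = 183.574 kN.
I_c = b·h³/12 = 5 × 1.27³/12 = 0.853493 m⁴.
Centre of pressure: y_p = y_c + I_c/(y_c·A) = 3.735 + 0.853493/(3.735 × 6.35) = 3.735 + 0.0359862 = 3.77099 m along the plane.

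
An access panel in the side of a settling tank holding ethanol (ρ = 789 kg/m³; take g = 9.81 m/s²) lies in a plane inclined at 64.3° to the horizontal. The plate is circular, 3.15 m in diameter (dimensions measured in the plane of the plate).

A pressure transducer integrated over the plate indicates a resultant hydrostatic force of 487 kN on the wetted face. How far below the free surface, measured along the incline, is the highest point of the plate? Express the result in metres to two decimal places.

γ = ρg = 789 × 9.81 / 1000 = 7.74009 kN/m³.
A = π(1.575)² = 7.79311 m².
From F = γ·h_c·A, the centroid depth is h_c = 487/(7.74009 × 7.79311) = 8.07369 m.
Let θ = 64.3° be the plate's angle to the horizontal; measure y along the incline from where the plane meets the free surface. Vertical depth h = y·sinθ with sinθ = 0.901077.
Along the incline, y_c = h_c/sinθ = 8.07369/0.901077 = 8.96004 m.
The centroid is at the centre, 1.575 m below the top of the plate, so the highest point sits at y_top = 8.96004 − 1.575 = 7.38504 m along the incline.

y_top ≈ 7.39 m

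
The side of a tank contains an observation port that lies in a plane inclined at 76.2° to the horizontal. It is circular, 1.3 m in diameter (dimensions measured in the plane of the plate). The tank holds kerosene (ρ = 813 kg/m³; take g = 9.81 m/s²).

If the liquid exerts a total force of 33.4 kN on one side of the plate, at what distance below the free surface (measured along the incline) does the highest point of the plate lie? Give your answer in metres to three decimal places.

γ = ρg = 813 × 9.81 / 1000 = 7.97553 kN/m³.
A = π(0.65)² = 1.32732 m².
From F = γ·h_c·A, the centroid depth is h_c = 33.4/(7.97553 × 1.32732) = 3.15509 m.
Let θ = 76.2° be the plate's angle to the horizontal; measure y along the incline from where the plane meets the free surface. Vertical depth h = y·sinθ with sinθ = 0.971134.
Along the incline, y_c = h_c/sinθ = 3.15509/0.971134 = 3.24887 m.
The centroid is at the centre, 0.65 m below the top of the plate, so the highest point sits at y_top = 3.24887 − 0.65 = 2.59887 m along the incline.

y_top ≈ 2.599 m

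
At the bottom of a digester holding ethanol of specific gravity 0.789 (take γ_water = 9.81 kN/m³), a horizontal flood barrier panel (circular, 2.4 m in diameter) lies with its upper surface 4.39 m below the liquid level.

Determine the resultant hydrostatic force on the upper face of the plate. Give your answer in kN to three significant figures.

F ≈ 154 kN

γ = 0.789 × 9.81 = 7.74009 kN/m³.
The plate is horizontal, so pressure is uniform at p = γ·h = 7.74009 × 4.39 = 33.979 kN/m².
A = π(1.2)² = 4.52389 m².
F = p·A = 33.979 × 4.52389 = 153.717 kN.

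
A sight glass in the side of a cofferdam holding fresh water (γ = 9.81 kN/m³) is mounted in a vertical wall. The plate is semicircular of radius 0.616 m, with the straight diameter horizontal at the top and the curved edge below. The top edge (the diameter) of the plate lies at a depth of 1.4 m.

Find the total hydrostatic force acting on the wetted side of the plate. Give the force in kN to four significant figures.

γ = 9.81 kN/m³.
The centroid of a semicircle lies 4r/(3π) = 0.261439 m from the diameter, here below the top edge, so the centroid depth is h_c = 1.4 + 0.261439 = 1.66144 m.
A = πr²/2 = π × 0.616²/2 = 0.596048 m².
Resultant F = γ·h_c·A = 9.81 × 1.66144 × 0.596048 = 9.71482 kN.

F ≈ 9.715 kN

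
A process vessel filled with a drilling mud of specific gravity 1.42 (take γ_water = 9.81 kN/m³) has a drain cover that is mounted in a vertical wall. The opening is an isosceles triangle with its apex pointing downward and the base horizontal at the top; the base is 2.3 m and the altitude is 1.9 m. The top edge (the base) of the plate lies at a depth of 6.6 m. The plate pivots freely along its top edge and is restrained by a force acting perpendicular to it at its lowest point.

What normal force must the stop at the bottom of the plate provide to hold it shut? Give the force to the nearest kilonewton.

γ = 1.42 × 9.81 = 13.9302 kN/m³.
With the apex down, the centroid sits h/3 = 1.9/3 = 0.633333 m below the base (the top edge), so the centroid depth is h_c = 6.6 + 0.633333 = 7.23333 m.
A = ½ × 2.3 × 1.9 = 2.185 m².
Resultant F = γ·h_c·A = 13.9302 × 7.23333 × 2.185 = 220.164 kN.
I_c = b·h³/36 = 2.3 × 1.9³/36 = 0.438214 m⁴.
Centre of pressure: y_p = y_c + I_c/(y_c·A) = 7.23333 + 0.438214/(7.23333 × 2.185) = 7.23333 + 0.0277266 = 7.26106 m along the plane.
The resultant acts 0.633333 + 0.0277266 = 0.66106 m (along the plate) below the hinge at the top edge, so the moment about the hinge is M = F × 0.66106 = 220.164 × 0.66106 = 145.542 kN·m.
A normal force at the bottom, 1.9 m from the hinge, must supply this moment: P = 145.542/1.9 = 76.6011 kN.

P ≈ 77 kN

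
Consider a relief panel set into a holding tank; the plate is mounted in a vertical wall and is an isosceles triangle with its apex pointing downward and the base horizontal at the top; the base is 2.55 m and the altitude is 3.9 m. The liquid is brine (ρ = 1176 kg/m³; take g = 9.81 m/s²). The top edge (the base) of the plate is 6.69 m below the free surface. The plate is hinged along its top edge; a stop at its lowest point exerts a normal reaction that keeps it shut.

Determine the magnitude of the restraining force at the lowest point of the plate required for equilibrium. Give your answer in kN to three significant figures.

γ = ρg = 1176 × 9.81 / 1000 = 11.53656 kN/m³.
With the apex down, the centroid sits h/3 = 3.9/3 = 1.3 m below the base (the top edge), so the centroid depth is h_c = 6.69 + 1.3 = 7.99 m.
A = ½ × 2.55 × 3.9 = 4.9725 m².
Resultant F = γ·h_c·A = 11.53656 × 7.99 × 4.9725 = 458.351 kN.
I_c = b·h³/36 = 2.55 × 3.9³/36 = 4.20176 m⁴.
Centre of pressure: y_p = y_c + I_c/(y_c·A) = 7.99 + 4.20176/(7.99 × 4.9725) = 7.99 + 0.105757 = 8.09576 m along the plane.
The resultant acts 1.3 + 0.105757 = 1.40576 m (along the plate) below the hinge at the top edge, so the moment about the hinge is M = F × 1.40576 = 458.351 × 1.40576 = 644.332 kN·m.
A normal force at the bottom, 3.9 m from the hinge, must supply this moment: P = 644.332/3.9 = 165.213 kN.

P ≈ 165 kN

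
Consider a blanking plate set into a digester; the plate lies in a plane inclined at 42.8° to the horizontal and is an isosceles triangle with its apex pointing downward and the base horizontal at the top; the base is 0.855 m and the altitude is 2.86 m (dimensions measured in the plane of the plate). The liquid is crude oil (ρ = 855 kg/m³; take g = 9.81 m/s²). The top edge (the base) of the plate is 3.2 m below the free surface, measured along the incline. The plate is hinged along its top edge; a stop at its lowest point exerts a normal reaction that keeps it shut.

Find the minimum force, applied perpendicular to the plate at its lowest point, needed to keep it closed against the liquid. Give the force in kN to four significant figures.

P ≈ 10.75 kN

γ = ρg = 855 × 9.81 / 1000 = 8.38755 kN/m³.
Let θ = 42.8° be the plate's angle to the horizontal; measure y along the incline from where the plane meets the free surface. Vertical depth h = y·sinθ with sinθ = 0.679441.
With the apex down, the centroid sits h/3 = 2.86/3 = 0.953333 m below the base (the top edge), so y_c = 3.2 + 0.953333 = 4.15333 m and h_c = 4.15333 × 0.679441 = 2.82194 m.
A = ½ × 0.855 × 2.86 = 1.22265 m².
Resultant F = γ·h_c·A = 8.38755 × 2.82194 × 1.22265 = 28.9391 kN.
I_c = b·h³/36 = 0.855 × 2.86³/36 = 0.555599 m⁴.
Centre of pressure: y_p = y_c + I_c/(y_c·A) = 4.15333 + 0.555599/(4.15333 × 1.22265) = 4.15333 + 0.109411 = 4.26274 m along the plane.
The resultant acts 0.953333 + 0.109411 = 1.06274 m (along the plate) below the hinge at the top edge, so the moment about the hinge is M = F × 1.06274 = 28.9391 × 1.06274 = 30.7547 kN·m.
A normal force at the bottom, 2.86 m from the hinge, must supply this moment: P = 30.7547/2.86 = 10.7534 kN.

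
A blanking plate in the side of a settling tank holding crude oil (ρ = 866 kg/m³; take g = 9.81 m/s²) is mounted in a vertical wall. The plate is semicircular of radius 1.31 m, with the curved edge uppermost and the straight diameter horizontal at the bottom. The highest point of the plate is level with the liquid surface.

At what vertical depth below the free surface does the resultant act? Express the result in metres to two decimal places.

h_p = 0.91 m

γ = ρg = 866 × 9.81 / 1000 = 8.49546 kN/m³.
The centroid lies 4r/(3π) = 0.555981 m above the diameter, so r − 4r/(3π) = 1.31 − 0.555981 = 0.754019 m below the topmost point, so the centroid depth is h_c = 0.754019 m.
A = πr²/2 = π × 1.31²/2 = 2.69564 m².
Resultant F = γ·h_c·A = 8.49546 × 0.754019 × 2.69564 = 17.2676 kN.
I_c = (π/8 − 8/(9π))·r⁴ = 0.109757 × 1.31⁴ = 0.323234 m⁴.
Centre of pressure: y_p = y_c + I_c/(y_c·A) = 0.754019 + 0.323234/(0.754019 × 2.69564) = 0.754019 + 0.159028 = 0.913047 m along the plane.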